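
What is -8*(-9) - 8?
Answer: 64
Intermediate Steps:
-8*(-9) - 8 = 72 - 8 = 64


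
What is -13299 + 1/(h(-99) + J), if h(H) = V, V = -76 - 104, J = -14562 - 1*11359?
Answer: -347117200/26101 ≈ -13299.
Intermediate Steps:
J = -25921 (J = -14562 - 11359 = -25921)
V = -180
h(H) = -180
-13299 + 1/(h(-99) + J) = -13299 + 1/(-180 - 25921) = -13299 + 1/(-26101) = -13299 - 1/26101 = -347117200/26101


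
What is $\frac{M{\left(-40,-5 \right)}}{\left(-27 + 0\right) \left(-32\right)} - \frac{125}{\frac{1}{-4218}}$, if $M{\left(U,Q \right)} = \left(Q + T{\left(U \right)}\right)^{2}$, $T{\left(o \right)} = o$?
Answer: $\frac{16872075}{32} \approx 5.2725 \cdot 10^{5}$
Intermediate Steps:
$M{\left(U,Q \right)} = \left(Q + U\right)^{2}$
$\frac{M{\left(-40,-5 \right)}}{\left(-27 + 0\right) \left(-32\right)} - \frac{125}{\frac{1}{-4218}} = \frac{\left(-5 - 40\right)^{2}}{\left(-27 + 0\right) \left(-32\right)} - \frac{125}{\frac{1}{-4218}} = \frac{\left(-45\right)^{2}}{\left(-27\right) \left(-32\right)} - \frac{125}{- \frac{1}{4218}} = \frac{2025}{864} - -527250 = 2025 \cdot \frac{1}{864} + 527250 = \frac{75}{32} + 527250 = \frac{16872075}{32}$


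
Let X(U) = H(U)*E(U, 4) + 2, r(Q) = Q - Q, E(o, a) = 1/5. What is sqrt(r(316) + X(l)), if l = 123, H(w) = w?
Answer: sqrt(665)/5 ≈ 5.1575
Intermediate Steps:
E(o, a) = 1/5
r(Q) = 0
X(U) = 2 + U/5 (X(U) = U*(1/5) + 2 = U/5 + 2 = 2 + U/5)
sqrt(r(316) + X(l)) = sqrt(0 + (2 + (1/5)*123)) = sqrt(0 + (2 + 123/5)) = sqrt(0 + 133/5) = sqrt(133/5) = sqrt(665)/5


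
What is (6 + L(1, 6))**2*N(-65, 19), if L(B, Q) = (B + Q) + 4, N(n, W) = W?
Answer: 5491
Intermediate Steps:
L(B, Q) = 4 + B + Q
(6 + L(1, 6))**2*N(-65, 19) = (6 + (4 + 1 + 6))**2*19 = (6 + 11)**2*19 = 17**2*19 = 289*19 = 5491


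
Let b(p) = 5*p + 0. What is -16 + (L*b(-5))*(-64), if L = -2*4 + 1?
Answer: -11216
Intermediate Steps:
b(p) = 5*p
L = -7 (L = -8 + 1 = -7)
-16 + (L*b(-5))*(-64) = -16 - 35*(-5)*(-64) = -16 - 7*(-25)*(-64) = -16 + 175*(-64) = -16 - 11200 = -11216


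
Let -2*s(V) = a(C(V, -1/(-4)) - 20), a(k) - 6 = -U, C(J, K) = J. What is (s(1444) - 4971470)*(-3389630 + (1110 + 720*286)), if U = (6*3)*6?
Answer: 15822038109400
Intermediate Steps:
U = 108 (U = 18*6 = 108)
a(k) = -102 (a(k) = 6 - 1*108 = 6 - 108 = -102)
s(V) = 51 (s(V) = -1/2*(-102) = 51)
(s(1444) - 4971470)*(-3389630 + (1110 + 720*286)) = (51 - 4971470)*(-3389630 + (1110 + 720*286)) = -4971419*(-3389630 + (1110 + 205920)) = -4971419*(-3389630 + 207030) = -4971419*(-3182600) = 15822038109400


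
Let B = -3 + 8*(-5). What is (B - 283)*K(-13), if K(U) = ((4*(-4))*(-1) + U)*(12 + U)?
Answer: 978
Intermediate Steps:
K(U) = (12 + U)*(16 + U) (K(U) = (-16*(-1) + U)*(12 + U) = (16 + U)*(12 + U) = (12 + U)*(16 + U))
B = -43 (B = -3 - 40 = -43)
(B - 283)*K(-13) = (-43 - 283)*(192 + (-13)² + 28*(-13)) = -326*(192 + 169 - 364) = -326*(-3) = 978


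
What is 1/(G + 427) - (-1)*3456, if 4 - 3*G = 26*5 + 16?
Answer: 3936387/1139 ≈ 3456.0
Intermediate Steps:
G = -142/3 (G = 4/3 - (26*5 + 16)/3 = 4/3 - (130 + 16)/3 = 4/3 - ⅓*146 = 4/3 - 146/3 = -142/3 ≈ -47.333)
1/(G + 427) - (-1)*3456 = 1/(-142/3 + 427) - (-1)*3456 = 1/(1139/3) - 1*(-3456) = 3/1139 + 3456 = 3936387/1139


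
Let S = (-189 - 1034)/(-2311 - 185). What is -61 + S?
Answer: -151033/2496 ≈ -60.510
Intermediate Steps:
S = 1223/2496 (S = -1223/(-2496) = -1223*(-1/2496) = 1223/2496 ≈ 0.48998)
-61 + S = -61 + 1223/2496 = -151033/2496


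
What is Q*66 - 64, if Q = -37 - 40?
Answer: -5146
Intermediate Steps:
Q = -77
Q*66 - 64 = -77*66 - 64 = -5082 - 64 = -5146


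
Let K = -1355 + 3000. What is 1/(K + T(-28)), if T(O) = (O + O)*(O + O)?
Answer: 1/4781 ≈ 0.00020916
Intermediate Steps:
K = 1645
T(O) = 4*O² (T(O) = (2*O)*(2*O) = 4*O²)
1/(K + T(-28)) = 1/(1645 + 4*(-28)²) = 1/(1645 + 4*784) = 1/(1645 + 3136) = 1/4781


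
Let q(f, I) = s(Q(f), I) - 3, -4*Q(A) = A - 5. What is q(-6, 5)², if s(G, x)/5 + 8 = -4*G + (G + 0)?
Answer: 113569/16 ≈ 7098.1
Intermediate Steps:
Q(A) = 5/4 - A/4 (Q(A) = -(A - 5)/4 = -(-5 + A)/4 = 5/4 - A/4)
s(G, x) = -40 - 15*G (s(G, x) = -40 + 5*(-4*G + (G + 0)) = -40 + 5*(-4*G + G) = -40 + 5*(-3*G) = -40 - 15*G)
q(f, I) = -247/4 + 15*f/4 (q(f, I) = (-40 - 15*(5/4 - f/4)) - 3 = (-40 + (-75/4 + 15*f/4)) - 3 = (-235/4 + 15*f/4) - 3 = -247/4 + 15*f/4)
q(-6, 5)² = (-247/4 + (15/4)*(-6))² = (-247/4 - 45/2)² = (-337/4)² = 113569/16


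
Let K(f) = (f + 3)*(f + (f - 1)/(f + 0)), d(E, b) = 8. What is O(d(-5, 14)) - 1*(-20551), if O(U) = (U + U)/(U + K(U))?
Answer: 17365723/845 ≈ 20551.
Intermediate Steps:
K(f) = (3 + f)*(f + (-1 + f)/f)
O(U) = 2*U/(2 + U² - 3/U + 5*U) (O(U) = (U + U)/(U + (2 + U² - 3/U + 4*U)) = (2*U)/(2 + U² - 3/U + 5*U) = 2*U/(2 + U² - 3/U + 5*U))
O(d(-5, 14)) - 1*(-20551) = 2*8²/(-3 + 8³ + 2*8 + 5*8²) - 1*(-20551) = 2*64/(-3 + 512 + 16 + 5*64) + 20551 = 2*64/(-3 + 512 + 16 + 320) + 20551 = 2*64/845 + 20551 = 2*64*(1/845) + 20551 = 128/845 + 20551 = 17365723/845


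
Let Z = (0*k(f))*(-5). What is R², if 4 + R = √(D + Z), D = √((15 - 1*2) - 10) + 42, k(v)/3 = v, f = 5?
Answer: (4 - √(42 + √3))² ≈ 6.8279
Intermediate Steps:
k(v) = 3*v
Z = 0 (Z = (0*(3*5))*(-5) = (0*15)*(-5) = 0*(-5) = 0)
D = 42 + √3 (D = √((15 - 2) - 10) + 42 = √(13 - 10) + 42 = √3 + 42 = 42 + √3 ≈ 43.732)
R = -4 + √(42 + √3) (R = -4 + √((42 + √3) + 0) = -4 + √(42 + √3) ≈ 2.6130)
R² = (-4 + √(42 + √3))²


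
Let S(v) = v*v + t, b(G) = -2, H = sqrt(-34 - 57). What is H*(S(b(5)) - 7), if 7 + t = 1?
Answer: -9*I*sqrt(91) ≈ -85.854*I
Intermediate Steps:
t = -6 (t = -7 + 1 = -6)
H = I*sqrt(91) (H = sqrt(-91) = I*sqrt(91) ≈ 9.5394*I)
S(v) = -6 + v**2 (S(v) = v*v - 6 = v**2 - 6 = -6 + v**2)
H*(S(b(5)) - 7) = (I*sqrt(91))*((-6 + (-2)**2) - 7) = (I*sqrt(91))*((-6 + 4) - 7) = (I*sqrt(91))*(-2 - 7) = (I*sqrt(91))*(-9) = -9*I*sqrt(91)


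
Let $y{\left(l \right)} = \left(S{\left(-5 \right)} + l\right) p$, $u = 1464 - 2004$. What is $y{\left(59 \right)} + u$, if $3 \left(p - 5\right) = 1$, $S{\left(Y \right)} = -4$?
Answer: $- \frac{740}{3} \approx -246.67$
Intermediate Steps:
$p = \frac{16}{3}$ ($p = 5 + \frac{1}{3} \cdot 1 = 5 + \frac{1}{3} = \frac{16}{3} \approx 5.3333$)
$u = -540$ ($u = 1464 - 2004 = -540$)
$y{\left(l \right)} = - \frac{64}{3} + \frac{16 l}{3}$ ($y{\left(l \right)} = \left(-4 + l\right) \frac{16}{3} = - \frac{64}{3} + \frac{16 l}{3}$)
$y{\left(59 \right)} + u = \left(- \frac{64}{3} + \frac{16}{3} \cdot 59\right) - 540 = \left(- \frac{64}{3} + \frac{944}{3}\right) - 540 = \frac{880}{3} - 540 = - \frac{740}{3}$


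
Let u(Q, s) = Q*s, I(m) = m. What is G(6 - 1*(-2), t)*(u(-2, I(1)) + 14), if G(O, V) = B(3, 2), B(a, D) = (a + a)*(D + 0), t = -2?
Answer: 144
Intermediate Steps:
B(a, D) = 2*D*a (B(a, D) = (2*a)*D = 2*D*a)
G(O, V) = 12 (G(O, V) = 2*2*3 = 12)
G(6 - 1*(-2), t)*(u(-2, I(1)) + 14) = 12*(-2*1 + 14) = 12*(-2 + 14) = 12*12 = 144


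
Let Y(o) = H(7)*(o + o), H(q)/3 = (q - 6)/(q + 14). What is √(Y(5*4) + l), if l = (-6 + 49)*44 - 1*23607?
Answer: 3*I*√118195/7 ≈ 147.34*I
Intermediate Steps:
l = -21715 (l = 43*44 - 23607 = 1892 - 23607 = -21715)
H(q) = 3*(-6 + q)/(14 + q) (H(q) = 3*((q - 6)/(q + 14)) = 3*((-6 + q)/(14 + q)) = 3*(-6 + q)/(14 + q))
Y(o) = 2*o/7 (Y(o) = (3*(-6 + 7)/(14 + 7))*(o + o) = (3*1/21)*(2*o) = (3*(1/21)*1)*(2*o) = (2*o)/7 = 2*o/7)
√(Y(5*4) + l) = √(2*(5*4)/7 - 21715) = √((2/7)*20 - 21715) = √(40/7 - 21715) = √(-151965/7) = 3*I*√118195/7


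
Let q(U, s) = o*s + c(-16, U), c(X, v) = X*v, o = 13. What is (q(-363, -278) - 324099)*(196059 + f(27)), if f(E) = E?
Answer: -63121063830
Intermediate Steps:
q(U, s) = -16*U + 13*s (q(U, s) = 13*s - 16*U = -16*U + 13*s)
(q(-363, -278) - 324099)*(196059 + f(27)) = ((-16*(-363) + 13*(-278)) - 324099)*(196059 + 27) = ((5808 - 3614) - 324099)*196086 = (2194 - 324099)*196086 = -321905*196086 = -63121063830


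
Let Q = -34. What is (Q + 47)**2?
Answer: 169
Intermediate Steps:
(Q + 47)**2 = (-34 + 47)**2 = 13**2 = 169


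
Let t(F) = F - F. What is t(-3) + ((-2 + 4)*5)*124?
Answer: 1240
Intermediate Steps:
t(F) = 0 (t(F) = F - F = 0)
t(-3) + ((-2 + 4)*5)*124 = 0 + ((-2 + 4)*5)*124 = 0 + (2*5)*124 = 0 + 10*124 = 0 + 1240 = 1240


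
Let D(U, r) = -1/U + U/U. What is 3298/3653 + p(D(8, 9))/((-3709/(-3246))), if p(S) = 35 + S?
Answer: 1750500181/54195908 ≈ 32.299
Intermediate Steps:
D(U, r) = 1 - 1/U (D(U, r) = -1/U + 1 = 1 - 1/U)
3298/3653 + p(D(8, 9))/((-3709/(-3246))) = 3298/3653 + (35 + (-1 + 8)/8)/((-3709/(-3246))) = 3298*(1/3653) + (35 + (⅛)*7)/((-3709*(-1/3246))) = 3298/3653 + (35 + 7/8)/(3709/3246) = 3298/3653 + (287/8)*(3246/3709) = 3298/3653 + 465801/14836 = 1750500181/54195908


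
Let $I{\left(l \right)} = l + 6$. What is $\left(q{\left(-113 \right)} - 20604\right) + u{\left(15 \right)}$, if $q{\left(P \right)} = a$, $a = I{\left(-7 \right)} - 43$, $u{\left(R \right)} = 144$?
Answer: $-20504$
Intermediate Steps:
$I{\left(l \right)} = 6 + l$
$a = -44$ ($a = \left(6 - 7\right) - 43 = -1 - 43 = -44$)
$q{\left(P \right)} = -44$
$\left(q{\left(-113 \right)} - 20604\right) + u{\left(15 \right)} = \left(-44 - 20604\right) + 144 = -20648 + 144 = -20504$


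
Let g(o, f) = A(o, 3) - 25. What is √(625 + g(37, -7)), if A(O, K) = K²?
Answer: √609 ≈ 24.678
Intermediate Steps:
g(o, f) = -16 (g(o, f) = 3² - 25 = 9 - 25 = -16)
√(625 + g(37, -7)) = √(625 - 16) = √609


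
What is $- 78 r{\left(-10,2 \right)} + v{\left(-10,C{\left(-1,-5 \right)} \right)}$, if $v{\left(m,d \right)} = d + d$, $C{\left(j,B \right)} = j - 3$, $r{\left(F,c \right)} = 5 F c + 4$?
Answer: $7480$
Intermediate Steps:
$r{\left(F,c \right)} = 4 + 5 F c$ ($r{\left(F,c \right)} = 5 F c + 4 = 4 + 5 F c$)
$C{\left(j,B \right)} = -3 + j$ ($C{\left(j,B \right)} = j - 3 = -3 + j$)
$v{\left(m,d \right)} = 2 d$
$- 78 r{\left(-10,2 \right)} + v{\left(-10,C{\left(-1,-5 \right)} \right)} = - 78 \left(4 + 5 \left(-10\right) 2\right) + 2 \left(-3 - 1\right) = - 78 \left(4 - 100\right) + 2 \left(-4\right) = \left(-78\right) \left(-96\right) - 8 = 7488 - 8 = 7480$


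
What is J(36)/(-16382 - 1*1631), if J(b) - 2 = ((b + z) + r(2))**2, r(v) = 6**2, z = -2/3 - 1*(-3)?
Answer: -49747/162117 ≈ -0.30686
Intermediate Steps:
z = 7/3 (z = -2*1/3 + 3 = -2/3 + 3 = 7/3 ≈ 2.3333)
r(v) = 36
J(b) = 2 + (115/3 + b)**2 (J(b) = 2 + ((b + 7/3) + 36)**2 = 2 + ((7/3 + b) + 36)**2 = 2 + (115/3 + b)**2)
J(36)/(-16382 - 1*1631) = (2 + (115 + 3*36)**2/9)/(-16382 - 1*1631) = (2 + (115 + 108)**2/9)/(-16382 - 1631) = (2 + (1/9)*223**2)/(-18013) = (2 + (1/9)*49729)*(-1/18013) = (2 + 49729/9)*(-1/18013) = (49747/9)*(-1/18013) = -49747/162117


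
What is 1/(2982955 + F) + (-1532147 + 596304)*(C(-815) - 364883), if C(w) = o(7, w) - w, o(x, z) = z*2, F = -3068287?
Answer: 29203674963443447/85332 ≈ 3.4224e+11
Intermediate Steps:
o(x, z) = 2*z
C(w) = w (C(w) = 2*w - w = w)
1/(2982955 + F) + (-1532147 + 596304)*(C(-815) - 364883) = 1/(2982955 - 3068287) + (-1532147 + 596304)*(-815 - 364883) = 1/(-85332) - 935843*(-365698) = -1/85332 + 342235913414 = 29203674963443447/85332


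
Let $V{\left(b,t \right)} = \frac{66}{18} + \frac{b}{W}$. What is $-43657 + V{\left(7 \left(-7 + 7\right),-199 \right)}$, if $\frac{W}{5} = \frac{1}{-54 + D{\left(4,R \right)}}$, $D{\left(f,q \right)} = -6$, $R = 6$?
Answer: $- \frac{130960}{3} \approx -43653.0$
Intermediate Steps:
$W = - \frac{1}{12}$ ($W = \frac{5}{-54 - 6} = \frac{5}{-60} = 5 \left(- \frac{1}{60}\right) = - \frac{1}{12} \approx -0.083333$)
$V{\left(b,t \right)} = \frac{11}{3} - 12 b$ ($V{\left(b,t \right)} = \frac{66}{18} + \frac{b}{- \frac{1}{12}} = 66 \cdot \frac{1}{18} + b \left(-12\right) = \frac{11}{3} - 12 b$)
$-43657 + V{\left(7 \left(-7 + 7\right),-199 \right)} = -43657 + \left(\frac{11}{3} - 12 \cdot 7 \left(-7 + 7\right)\right) = -43657 + \left(\frac{11}{3} - 12 \cdot 7 \cdot 0\right) = -43657 + \left(\frac{11}{3} - 0\right) = -43657 + \left(\frac{11}{3} + 0\right) = -43657 + \frac{11}{3} = - \frac{130960}{3}$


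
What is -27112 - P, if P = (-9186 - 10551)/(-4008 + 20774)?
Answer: -454540055/16766 ≈ -27111.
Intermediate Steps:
P = -19737/16766 ≈ -1.1772
-27112 - P = -27112 - 1*(-19737/16766) = -27112 + 19737/16766 = -454540055/16766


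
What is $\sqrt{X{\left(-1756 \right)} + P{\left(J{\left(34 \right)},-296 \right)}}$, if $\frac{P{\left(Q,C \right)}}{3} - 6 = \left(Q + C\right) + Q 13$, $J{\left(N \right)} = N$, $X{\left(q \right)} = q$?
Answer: $i \sqrt{1198} \approx 34.612 i$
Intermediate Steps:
$P{\left(Q,C \right)} = 18 + 3 C + 42 Q$ ($P{\left(Q,C \right)} = 18 + 3 \left(\left(Q + C\right) + Q 13\right) = 18 + 3 \left(\left(C + Q\right) + 13 Q\right) = 18 + 3 \left(C + 14 Q\right) = 18 + \left(3 C + 42 Q\right) = 18 + 3 C + 42 Q$)
$\sqrt{X{\left(-1756 \right)} + P{\left(J{\left(34 \right)},-296 \right)}} = \sqrt{-1756 + \left(18 + 3 \left(-296\right) + 42 \cdot 34\right)} = \sqrt{-1756 + \left(18 - 888 + 1428\right)} = \sqrt{-1756 + 558} = \sqrt{-1198} = i \sqrt{1198}$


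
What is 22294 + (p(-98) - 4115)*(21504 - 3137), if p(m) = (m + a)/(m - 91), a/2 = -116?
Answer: -4758128023/63 ≈ -7.5526e+7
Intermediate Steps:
a = -232 (a = 2*(-116) = -232)
p(m) = (-232 + m)/(-91 + m) (p(m) = (m - 232)/(m - 91) = (-232 + m)/(-91 + m))
22294 + (p(-98) - 4115)*(21504 - 3137) = 22294 + ((-232 - 98)/(-91 - 98) - 4115)*(21504 - 3137) = 22294 + (-330/(-189) - 4115)*18367 = 22294 + (-1/189*(-330) - 4115)*18367 = 22294 + (110/63 - 4115)*18367 = 22294 - 259135/63*18367 = 22294 - 4759532545/63 = -4758128023/63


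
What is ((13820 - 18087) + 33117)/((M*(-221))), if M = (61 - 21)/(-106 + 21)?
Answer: 14425/52 ≈ 277.40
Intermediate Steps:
M = -8/17 (M = 40/(-85) = 40*(-1/85) = -8/17 ≈ -0.47059)
((13820 - 18087) + 33117)/((M*(-221))) = ((13820 - 18087) + 33117)/((-8/17*(-221))) = (-4267 + 33117)/104 = 28850*(1/104) = 14425/52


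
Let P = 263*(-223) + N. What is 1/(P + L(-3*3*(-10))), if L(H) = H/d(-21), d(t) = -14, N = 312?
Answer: -7/408404 ≈ -1.7140e-5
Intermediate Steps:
P = -58337 (P = 263*(-223) + 312 = -58649 + 312 = -58337)
L(H) = -H/14 (L(H) = H/(-14) = H*(-1/14) = -H/14)
1/(P + L(-3*3*(-10))) = 1/(-58337 - (-3*3)*(-10)/14) = 1/(-58337 - (-9)*(-10)/14) = 1/(-58337 - 1/14*90) = 1/(-58337 - 45/7) = 1/(-408404/7) = -7/408404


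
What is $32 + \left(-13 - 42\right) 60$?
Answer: $-3268$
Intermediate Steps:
$32 + \left(-13 - 42\right) 60 = 32 - 3300 = -3268$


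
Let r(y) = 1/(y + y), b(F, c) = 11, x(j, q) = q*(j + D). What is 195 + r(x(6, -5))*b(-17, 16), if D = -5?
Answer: 1939/10 ≈ 193.90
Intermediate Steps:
x(j, q) = q*(-5 + j) (x(j, q) = q*(j - 5) = q*(-5 + j))
r(y) = 1/(2*y)
195 + r(x(6, -5))*b(-17, 16) = 195 + (1/(2*((-5*(-5 + 6)))))*11 = 195 + (1/(2*((-5*1))))*11 = 195 + ((1/2)/(-5))*11 = 195 + ((1/2)*(-1/5))*11 = 195 - 1/10*11 = 195 - 11/10 = 1939/10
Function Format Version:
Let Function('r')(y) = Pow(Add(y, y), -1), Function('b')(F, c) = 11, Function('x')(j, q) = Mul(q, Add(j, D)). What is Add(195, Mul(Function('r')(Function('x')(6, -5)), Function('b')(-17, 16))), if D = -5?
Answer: Rational(1939, 10) ≈ 193.90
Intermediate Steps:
Function('x')(j, q) = Mul(q, Add(-5, j)) (Function('x')(j, q) = Mul(q, Add(j, -5)) = Mul(q, Add(-5, j)))
Function('r')(y) = Mul(Rational(1, 2), Pow(y, -1)) (Function('r')(y) = Pow(Mul(2, y), -1) = Mul(Rational(1, 2), Pow(y, -1)))
Add(195, Mul(Function('r')(Function('x')(6, -5)), Function('b')(-17, 16))) = Add(195, Mul(Mul(Rational(1, 2), Pow(Mul(-5, Add(-5, 6)), -1)), 11)) = Add(195, Mul(Mul(Rational(1, 2), Pow(Mul(-5, 1), -1)), 11)) = Add(195, Mul(Mul(Rational(1, 2), Pow(-5, -1)), 11)) = Add(195, Mul(Mul(Rational(1, 2), Rational(-1, 5)), 11)) = Add(195, Mul(Rational(-1, 10), 11)) = Add(195, Rational(-11, 10)) = Rational(1939, 10)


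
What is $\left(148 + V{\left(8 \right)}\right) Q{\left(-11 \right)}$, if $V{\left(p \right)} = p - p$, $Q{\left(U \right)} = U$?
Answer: $-1628$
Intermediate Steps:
$V{\left(p \right)} = 0$
$\left(148 + V{\left(8 \right)}\right) Q{\left(-11 \right)} = \left(148 + 0\right) \left(-11\right) = 148 \left(-11\right) = -1628$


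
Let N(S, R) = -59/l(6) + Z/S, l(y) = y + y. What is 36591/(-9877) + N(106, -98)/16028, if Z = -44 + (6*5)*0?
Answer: -373035121435/100684241616 ≈ -3.7050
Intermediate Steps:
l(y) = 2*y
Z = -44 (Z = -44 + 30*0 = -44 + 0 = -44)
N(S, R) = -59/12 - 44/S (N(S, R) = -59/(2*6) - 44/S = -59/12 - 44/S)
36591/(-9877) + N(106, -98)/16028 = 36591/(-9877) + (-59/12 - 44/106)/16028 = 36591*(-1/9877) + (-59/12 - 44*1/106)*(1/16028) = -36591/9877 + (-59/12 - 22/53)*(1/16028) = -36591/9877 - 3391/636*1/16028 = -36591/9877 - 3391/10193808 = -373035121435/100684241616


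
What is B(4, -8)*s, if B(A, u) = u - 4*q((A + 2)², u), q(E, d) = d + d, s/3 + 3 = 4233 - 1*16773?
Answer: -2107224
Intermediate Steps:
s = -37629 (s = -9 + 3*(4233 - 1*16773) = -9 + 3*(4233 - 16773) = -9 + 3*(-12540) = -9 - 37620 = -37629)
q(E, d) = 2*d
B(A, u) = -7*u (B(A, u) = u - 8*u = -7*u)
B(4, -8)*s = -7*(-8)*(-37629) = 56*(-37629) = -2107224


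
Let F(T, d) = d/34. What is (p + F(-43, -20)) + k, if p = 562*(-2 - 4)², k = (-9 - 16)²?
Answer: 354559/17 ≈ 20856.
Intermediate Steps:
F(T, d) = d/34 (F(T, d) = d*(1/34) = d/34)
k = 625 (k = (-25)² = 625)
p = 20232 (p = 562*(-6)² = 562*36 = 20232)
(p + F(-43, -20)) + k = (20232 + (1/34)*(-20)) + 625 = (20232 - 10/17) + 625 = 343934/17 + 625 = 354559/17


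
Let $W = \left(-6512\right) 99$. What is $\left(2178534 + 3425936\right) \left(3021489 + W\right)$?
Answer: $13320709900470$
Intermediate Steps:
$W = -644688$
$\left(2178534 + 3425936\right) \left(3021489 + W\right) = \left(2178534 + 3425936\right) \left(3021489 - 644688\right) = 5604470 \cdot 2376801 = 13320709900470$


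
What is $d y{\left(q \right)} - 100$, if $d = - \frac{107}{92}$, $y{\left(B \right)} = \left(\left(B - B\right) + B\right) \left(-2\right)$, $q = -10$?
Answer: $- \frac{2835}{23} \approx -123.26$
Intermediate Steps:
$y{\left(B \right)} = - 2 B$ ($y{\left(B \right)} = \left(0 + B\right) \left(-2\right) = B \left(-2\right) = - 2 B$)
$d = - \frac{107}{92}$ ($d = \left(-107\right) \frac{1}{92} = - \frac{107}{92} \approx -1.163$)
$d y{\left(q \right)} - 100 = - \frac{107 \left(\left(-2\right) \left(-10\right)\right)}{92} - 100 = \left(- \frac{107}{92}\right) 20 - 100 = - \frac{535}{23} - 100 = - \frac{2835}{23}$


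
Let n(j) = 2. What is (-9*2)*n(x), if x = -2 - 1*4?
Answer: -36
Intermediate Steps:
x = -6 (x = -2 - 4 = -6)
(-9*2)*n(x) = -9*2*2 = -18*2 = -36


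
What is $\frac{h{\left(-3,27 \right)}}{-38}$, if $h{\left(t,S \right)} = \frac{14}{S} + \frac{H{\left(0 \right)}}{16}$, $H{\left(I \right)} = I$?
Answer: $- \frac{7}{513} \approx -0.013645$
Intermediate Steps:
$h{\left(t,S \right)} = \frac{14}{S}$ ($h{\left(t,S \right)} = \frac{14}{S} + \frac{0}{16} = \frac{14}{S} + 0 \cdot \frac{1}{16} = \frac{14}{S} + 0 = \frac{14}{S}$)
$\frac{h{\left(-3,27 \right)}}{-38} = \frac{14 \cdot \frac{1}{27}}{-38} = 14 \cdot \frac{1}{27} \left(- \frac{1}{38}\right) = \frac{14}{27} \left(- \frac{1}{38}\right) = - \frac{7}{513}$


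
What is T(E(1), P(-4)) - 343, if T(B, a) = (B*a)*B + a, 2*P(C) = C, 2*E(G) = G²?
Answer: -691/2 ≈ -345.50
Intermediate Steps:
E(G) = G²/2
P(C) = C/2
T(B, a) = a + a*B² (T(B, a) = a*B² + a = a + a*B²)
T(E(1), P(-4)) - 343 = ((½)*(-4))*(1 + ((½)*1²)²) - 343 = -2*(1 + ((½)*1)²) - 343 = -2*(1 + (½)²) - 343 = -2*(1 + ¼) - 343 = -2*5/4 - 343 = -5/2 - 343 = -691/2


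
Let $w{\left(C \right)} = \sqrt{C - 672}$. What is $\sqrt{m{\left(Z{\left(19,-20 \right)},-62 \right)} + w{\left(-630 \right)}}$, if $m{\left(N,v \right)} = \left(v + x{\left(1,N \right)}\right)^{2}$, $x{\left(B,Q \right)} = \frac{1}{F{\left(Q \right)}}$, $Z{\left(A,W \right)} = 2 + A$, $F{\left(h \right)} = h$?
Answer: $\frac{\sqrt{1692601 + 441 i \sqrt{1302}}}{21} \approx 61.953 + 0.29121 i$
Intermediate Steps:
$x{\left(B,Q \right)} = \frac{1}{Q}$
$w{\left(C \right)} = \sqrt{-672 + C}$
$m{\left(N,v \right)} = \left(v + \frac{1}{N}\right)^{2}$
$\sqrt{m{\left(Z{\left(19,-20 \right)},-62 \right)} + w{\left(-630 \right)}} = \sqrt{\frac{\left(1 + \left(2 + 19\right) \left(-62\right)\right)^{2}}{\left(2 + 19\right)^{2}} + \sqrt{-672 - 630}} = \sqrt{\frac{\left(1 + 21 \left(-62\right)\right)^{2}}{441} + \sqrt{-1302}} = \sqrt{\frac{\left(1 - 1302\right)^{2}}{441} + i \sqrt{1302}} = \sqrt{\frac{\left(-1301\right)^{2}}{441} + i \sqrt{1302}} = \sqrt{\frac{1}{441} \cdot 1692601 + i \sqrt{1302}} = \sqrt{\frac{1692601}{441} + i \sqrt{1302}}$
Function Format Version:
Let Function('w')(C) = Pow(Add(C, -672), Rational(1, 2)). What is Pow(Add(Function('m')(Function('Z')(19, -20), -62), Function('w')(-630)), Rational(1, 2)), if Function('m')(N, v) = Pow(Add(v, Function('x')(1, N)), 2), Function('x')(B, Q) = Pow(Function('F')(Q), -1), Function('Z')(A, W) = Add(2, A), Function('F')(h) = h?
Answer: Mul(Rational(1, 21), Pow(Add(1692601, Mul(441, I, Pow(1302, Rational(1, 2)))), Rational(1, 2))) ≈ Add(61.953, Mul(0.29121, I))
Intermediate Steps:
Function('x')(B, Q) = Pow(Q, -1)
Function('w')(C) = Pow(Add(-672, C), Rational(1, 2))
Function('m')(N, v) = Pow(Add(v, Pow(N, -1)), 2)
Pow(Add(Function('m')(Function('Z')(19, -20), -62), Function('w')(-630)), Rational(1, 2)) = Pow(Add(Mul(Pow(Add(2, 19), -2), Pow(Add(1, Mul(Add(2, 19), -62)), 2)), Pow(Add(-672, -630), Rational(1, 2))), Rational(1, 2)) = Pow(Add(Mul(Pow(21, -2), Pow(Add(1, Mul(21, -62)), 2)), Pow(-1302, Rational(1, 2))), Rational(1, 2)) = Pow(Add(Mul(Rational(1, 441), Pow(Add(1, -1302), 2)), Mul(I, Pow(1302, Rational(1, 2)))), Rational(1, 2)) = Pow(Add(Mul(Rational(1, 441), Pow(-1301, 2)), Mul(I, Pow(1302, Rational(1, 2)))), Rational(1, 2)) = Pow(Add(Mul(Rational(1, 441), 1692601), Mul(I, Pow(1302, Rational(1, 2)))), Rational(1, 2)) = Pow(Add(Rational(1692601, 441), Mul(I, Pow(1302, Rational(1, 2)))), Rational(1, 2))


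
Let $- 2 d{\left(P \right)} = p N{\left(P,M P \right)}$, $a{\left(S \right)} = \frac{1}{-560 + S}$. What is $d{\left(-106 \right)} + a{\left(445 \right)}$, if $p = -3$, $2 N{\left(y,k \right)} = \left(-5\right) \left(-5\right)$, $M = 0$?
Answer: $\frac{8621}{460} \approx 18.741$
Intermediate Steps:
$N{\left(y,k \right)} = \frac{25}{2}$ ($N{\left(y,k \right)} = \frac{\left(-5\right) \left(-5\right)}{2} = \frac{1}{2} \cdot 25 = \frac{25}{2}$)
$d{\left(P \right)} = \frac{75}{4}$ ($d{\left(P \right)} = - \frac{\left(-3\right) \frac{25}{2}}{2} = \left(- \frac{1}{2}\right) \left(- \frac{75}{2}\right) = \frac{75}{4}$)
$d{\left(-106 \right)} + a{\left(445 \right)} = \frac{75}{4} + \frac{1}{-560 + 445} = \frac{75}{4} + \frac{1}{-115} = \frac{75}{4} - \frac{1}{115} = \frac{8621}{460}$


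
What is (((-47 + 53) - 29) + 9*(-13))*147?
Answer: -20580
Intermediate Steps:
(((-47 + 53) - 29) + 9*(-13))*147 = ((6 - 29) - 117)*147 = (-23 - 117)*147 = -140*147 = -20580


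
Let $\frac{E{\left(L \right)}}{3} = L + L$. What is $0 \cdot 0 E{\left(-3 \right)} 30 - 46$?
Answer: $-46$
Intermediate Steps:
$E{\left(L \right)} = 6 L$ ($E{\left(L \right)} = 3 \left(L + L\right) = 3 \cdot 2 L = 6 L$)
$0 \cdot 0 E{\left(-3 \right)} 30 - 46 = 0 \cdot 0 \cdot 6 \left(-3\right) 30 - 46 = 0 \left(-18\right) 30 - 46 = 0 \cdot 30 - 46 = 0 - 46 = -46$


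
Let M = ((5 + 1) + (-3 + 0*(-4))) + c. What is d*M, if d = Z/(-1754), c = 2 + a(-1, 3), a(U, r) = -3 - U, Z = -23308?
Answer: 34962/877 ≈ 39.865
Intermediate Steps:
c = 0 (c = 2 + (-3 - 1*(-1)) = 2 + (-3 + 1) = 2 - 2 = 0)
d = 11654/877 (d = -23308/(-1754) = -23308*(-1/1754) = 11654/877 ≈ 13.288)
M = 3 (M = ((5 + 1) + (-3 + 0*(-4))) + 0 = (6 + (-3 + 0)) + 0 = (6 - 3) + 0 = 3 + 0 = 3)
d*M = (11654/877)*3 = 34962/877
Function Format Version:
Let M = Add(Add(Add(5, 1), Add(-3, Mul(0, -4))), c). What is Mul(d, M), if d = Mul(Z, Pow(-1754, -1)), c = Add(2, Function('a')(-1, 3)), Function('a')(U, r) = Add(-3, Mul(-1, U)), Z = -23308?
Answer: Rational(34962, 877) ≈ 39.865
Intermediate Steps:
c = 0 (c = Add(2, Add(-3, Mul(-1, -1))) = Add(2, Add(-3, 1)) = Add(2, -2) = 0)
d = Rational(11654, 877) (d = Mul(-23308, Pow(-1754, -1)) = Mul(-23308, Rational(-1, 1754)) = Rational(11654, 877) ≈ 13.288)
M = 3 (M = Add(Add(Add(5, 1), Add(-3, Mul(0, -4))), 0) = Add(Add(6, Add(-3, 0)), 0) = Add(Add(6, -3), 0) = Add(3, 0) = 3)
Mul(d, M) = Mul(Rational(11654, 877), 3) = Rational(34962, 877)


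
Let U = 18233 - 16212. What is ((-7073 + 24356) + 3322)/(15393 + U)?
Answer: 20605/17414 ≈ 1.1832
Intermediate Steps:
U = 2021
((-7073 + 24356) + 3322)/(15393 + U) = ((-7073 + 24356) + 3322)/(15393 + 2021) = (17283 + 3322)/17414 = 20605*(1/17414) = 20605/17414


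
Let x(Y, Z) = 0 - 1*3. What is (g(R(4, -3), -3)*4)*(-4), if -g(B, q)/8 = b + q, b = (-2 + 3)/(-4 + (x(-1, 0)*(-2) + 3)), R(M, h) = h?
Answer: -1792/5 ≈ -358.40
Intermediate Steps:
x(Y, Z) = -3 (x(Y, Z) = 0 - 3 = -3)
b = ⅕ (b = (-2 + 3)/(-4 + (-3*(-2) + 3)) = 1/(-4 + (6 + 3)) = 1/(-4 + 9) = 1/5 = 1*(⅕) = ⅕ ≈ 0.20000)
g(B, q) = -8/5 - 8*q (g(B, q) = -8*(⅕ + q) = -8/5 - 8*q)
(g(R(4, -3), -3)*4)*(-4) = ((-8/5 - 8*(-3))*4)*(-4) = ((-8/5 + 24)*4)*(-4) = ((112/5)*4)*(-4) = (448/5)*(-4) = -1792/5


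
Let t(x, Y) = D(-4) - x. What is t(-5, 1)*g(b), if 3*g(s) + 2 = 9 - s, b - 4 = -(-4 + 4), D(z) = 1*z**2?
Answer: 21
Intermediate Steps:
D(z) = z**2
b = 4 (b = 4 - (-4 + 4) = 4 - 1*0 = 4 + 0 = 4)
g(s) = 7/3 - s/3 (g(s) = -2/3 + (9 - s)/3 = -2/3 + (3 - s/3) = 7/3 - s/3)
t(x, Y) = 16 - x (t(x, Y) = (-4)**2 - x = 16 - x)
t(-5, 1)*g(b) = (16 - 1*(-5))*(7/3 - 1/3*4) = (16 + 5)*(7/3 - 4/3) = 21*1 = 21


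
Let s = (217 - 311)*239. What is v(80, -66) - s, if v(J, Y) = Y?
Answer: 22400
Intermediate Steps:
s = -22466 (s = -94*239 = -22466)
v(80, -66) - s = -66 - 1*(-22466) = -66 + 22466 = 22400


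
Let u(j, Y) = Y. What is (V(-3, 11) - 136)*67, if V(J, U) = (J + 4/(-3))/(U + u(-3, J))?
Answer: -219559/24 ≈ -9148.3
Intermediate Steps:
V(J, U) = (-4/3 + J)/(J + U) (V(J, U) = (J + 4/(-3))/(U + J) = (J + 4*(-⅓))/(J + U) = (J - 4/3)/(J + U) = (-4/3 + J)/(J + U))
(V(-3, 11) - 136)*67 = ((-4/3 - 3)/(-3 + 11) - 136)*67 = (-13/3/8 - 136)*67 = ((⅛)*(-13/3) - 136)*67 = (-13/24 - 136)*67 = -3277/24*67 = -219559/24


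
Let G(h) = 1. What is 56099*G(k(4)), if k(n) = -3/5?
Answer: 56099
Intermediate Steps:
k(n) = -⅗ (k(n) = -3*⅕ = -⅗)
56099*G(k(4)) = 56099*1 = 56099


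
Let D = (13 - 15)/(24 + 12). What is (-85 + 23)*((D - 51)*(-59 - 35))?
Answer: -2677966/9 ≈ -2.9755e+5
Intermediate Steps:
D = -1/18 (D = -2/36 = -2*1/36 = -1/18 ≈ -0.055556)
(-85 + 23)*((D - 51)*(-59 - 35)) = (-85 + 23)*((-1/18 - 51)*(-59 - 35)) = -(-28489)*(-94)/9 = -62*43193/9 = -2677966/9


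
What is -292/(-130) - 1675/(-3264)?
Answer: 585419/212160 ≈ 2.7593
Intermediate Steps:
-292/(-130) - 1675/(-3264) = -292*(-1/130) - 1675*(-1/3264) = 146/65 + 1675/3264 = 585419/212160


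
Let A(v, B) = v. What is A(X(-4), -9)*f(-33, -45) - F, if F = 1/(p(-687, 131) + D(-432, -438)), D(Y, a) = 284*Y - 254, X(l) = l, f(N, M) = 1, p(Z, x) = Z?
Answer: -494515/123629 ≈ -4.0000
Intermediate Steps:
D(Y, a) = -254 + 284*Y
F = -1/123629 (F = 1/(-687 + (-254 + 284*(-432))) = 1/(-687 + (-254 - 122688)) = 1/(-687 - 122942) = 1/(-123629) = -1/123629 ≈ -8.0887e-6)
A(X(-4), -9)*f(-33, -45) - F = -4*1 - 1*(-1/123629) = -4 + 1/123629 = -494515/123629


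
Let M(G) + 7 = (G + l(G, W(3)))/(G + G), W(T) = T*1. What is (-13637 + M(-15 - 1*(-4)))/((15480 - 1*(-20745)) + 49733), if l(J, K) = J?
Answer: -13643/85958 ≈ -0.15872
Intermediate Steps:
W(T) = T
M(G) = -6 (M(G) = -7 + (G + G)/(G + G) = -7 + (2*G)/((2*G)) = -7 + (2*G)*(1/(2*G)) = -7 + 1 = -6)
(-13637 + M(-15 - 1*(-4)))/((15480 - 1*(-20745)) + 49733) = (-13637 - 6)/((15480 - 1*(-20745)) + 49733) = -13643/((15480 + 20745) + 49733) = -13643/(36225 + 49733) = -13643/85958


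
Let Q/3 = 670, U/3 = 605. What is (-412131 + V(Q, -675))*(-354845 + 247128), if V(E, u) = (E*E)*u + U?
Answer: 293795727906072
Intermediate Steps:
U = 1815 (U = 3*605 = 1815)
Q = 2010 (Q = 3*670 = 2010)
V(E, u) = 1815 + u*E**2 (V(E, u) = (E*E)*u + 1815 = E**2*u + 1815 = u*E**2 + 1815 = 1815 + u*E**2)
(-412131 + V(Q, -675))*(-354845 + 247128) = (-412131 + (1815 - 675*2010**2))*(-354845 + 247128) = (-412131 + (1815 - 675*4040100))*(-107717) = (-412131 + (1815 - 2727067500))*(-107717) = (-412131 - 2727065685)*(-107717) = -2727477816*(-107717) = 293795727906072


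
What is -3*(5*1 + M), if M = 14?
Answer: -57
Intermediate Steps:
-3*(5*1 + M) = -3*(5*1 + 14) = -3*(5 + 14) = -3*19 = -57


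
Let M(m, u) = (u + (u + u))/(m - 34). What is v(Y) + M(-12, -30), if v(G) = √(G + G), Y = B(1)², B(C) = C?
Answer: 45/23 + √2 ≈ 3.3707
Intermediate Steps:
Y = 1 (Y = 1² = 1)
v(G) = √2*√G (v(G) = √(2*G) = √2*√G)
M(m, u) = 3*u/(-34 + m) (M(m, u) = (u + 2*u)/(-34 + m) = (3*u)/(-34 + m) = 3*u/(-34 + m))
v(Y) + M(-12, -30) = √2*√1 + 3*(-30)/(-34 - 12) = √2*1 + 3*(-30)/(-46) = √2 + 3*(-30)*(-1/46) = √2 + 45/23 = 45/23 + √2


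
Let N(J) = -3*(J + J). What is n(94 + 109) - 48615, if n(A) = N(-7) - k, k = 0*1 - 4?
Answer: -48569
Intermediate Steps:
k = -4 (k = 0 - 4 = -4)
N(J) = -6*J
n(A) = 46 (n(A) = -6*(-7) - 1*(-4) = 42 + 4 = 46)
n(94 + 109) - 48615 = 46 - 48615 = -48569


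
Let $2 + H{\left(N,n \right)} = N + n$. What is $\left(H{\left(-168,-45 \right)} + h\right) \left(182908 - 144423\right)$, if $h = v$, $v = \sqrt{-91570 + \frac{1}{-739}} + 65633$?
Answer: $2517611730 + \frac{38485 i \sqrt{50008300709}}{739} \approx 2.5176 \cdot 10^{9} + 1.1646 \cdot 10^{7} i$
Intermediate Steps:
$H{\left(N,n \right)} = -2 + N + n$ ($H{\left(N,n \right)} = -2 + \left(N + n\right) = -2 + N + n$)
$v = 65633 + \frac{i \sqrt{50008300709}}{739}$ ($v = \sqrt{-91570 - \frac{1}{739}} + 65633 = \sqrt{- \frac{67670231}{739}} + 65633 = \frac{i \sqrt{50008300709}}{739} + 65633 = 65633 + \frac{i \sqrt{50008300709}}{739} \approx 65633.0 + 302.61 i$)
$h = 65633 + \frac{i \sqrt{50008300709}}{739} \approx 65633.0 + 302.61 i$
$\left(H{\left(-168,-45 \right)} + h\right) \left(182908 - 144423\right) = \left(\left(-2 - 168 - 45\right) + \left(65633 + \frac{i \sqrt{50008300709}}{739}\right)\right) \left(182908 - 144423\right) = \left(-215 + \left(65633 + \frac{i \sqrt{50008300709}}{739}\right)\right) 38485 = \left(65418 + \frac{i \sqrt{50008300709}}{739}\right) 38485 = 2517611730 + \frac{38485 i \sqrt{50008300709}}{739}$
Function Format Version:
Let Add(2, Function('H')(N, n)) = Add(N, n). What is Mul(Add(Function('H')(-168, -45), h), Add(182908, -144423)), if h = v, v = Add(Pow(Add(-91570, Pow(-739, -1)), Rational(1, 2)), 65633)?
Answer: Add(2517611730, Mul(Rational(38485, 739), I, Pow(50008300709, Rational(1, 2)))) ≈ Add(2.5176e+9, Mul(1.1646e+7, I))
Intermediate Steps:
Function('H')(N, n) = Add(-2, N, n) (Function('H')(N, n) = Add(-2, Add(N, n)) = Add(-2, N, n))
v = Add(65633, Mul(Rational(1, 739), I, Pow(50008300709, Rational(1, 2)))) (v = Add(Pow(Add(-91570, Rational(-1, 739)), Rational(1, 2)), 65633) = Add(Pow(Rational(-67670231, 739), Rational(1, 2)), 65633) = Add(Mul(Rational(1, 739), I, Pow(50008300709, Rational(1, 2))), 65633) = Add(65633, Mul(Rational(1, 739), I, Pow(50008300709, Rational(1, 2)))) ≈ Add(65633., Mul(302.61, I)))
h = Add(65633, Mul(Rational(1, 739), I, Pow(50008300709, Rational(1, 2)))) ≈ Add(65633., Mul(302.61, I))
Mul(Add(Function('H')(-168, -45), h), Add(182908, -144423)) = Mul(Add(Add(-2, -168, -45), Add(65633, Mul(Rational(1, 739), I, Pow(50008300709, Rational(1, 2))))), Add(182908, -144423)) = Mul(Add(-215, Add(65633, Mul(Rational(1, 739), I, Pow(50008300709, Rational(1, 2))))), 38485) = Mul(Add(65418, Mul(Rational(1, 739), I, Pow(50008300709, Rational(1, 2)))), 38485) = Add(2517611730, Mul(Rational(38485, 739), I, Pow(50008300709, Rational(1, 2))))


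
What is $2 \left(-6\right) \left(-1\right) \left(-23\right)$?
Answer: $-276$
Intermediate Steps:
$2 \left(-6\right) \left(-1\right) \left(-23\right) = \left(-12\right) \left(-1\right) \left(-23\right) = 12 \left(-23\right) = -276$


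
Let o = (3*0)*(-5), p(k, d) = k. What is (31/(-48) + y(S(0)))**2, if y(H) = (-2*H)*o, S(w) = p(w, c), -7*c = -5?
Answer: 961/2304 ≈ 0.41710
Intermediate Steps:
c = 5/7 (c = -1/7*(-5) = 5/7 ≈ 0.71429)
S(w) = w
o = 0 (o = 0*(-5) = 0)
y(H) = 0 (y(H) = -2*H*0 = 0)
(31/(-48) + y(S(0)))**2 = (31/(-48) + 0)**2 = (31*(-1/48) + 0)**2 = (-31/48 + 0)**2 = (-31/48)**2 = 961/2304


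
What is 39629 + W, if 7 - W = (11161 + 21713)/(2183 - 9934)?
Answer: 307251510/7751 ≈ 39640.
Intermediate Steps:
W = 87131/7751 (W = 7 - (11161 + 21713)/(2183 - 9934) = 7 - 32874/(-7751) = 7 - 32874*(-1)/7751 = 7 - 1*(-32874/7751) = 7 + 32874/7751 = 87131/7751 ≈ 11.241)
39629 + W = 39629 + 87131/7751 = 307251510/7751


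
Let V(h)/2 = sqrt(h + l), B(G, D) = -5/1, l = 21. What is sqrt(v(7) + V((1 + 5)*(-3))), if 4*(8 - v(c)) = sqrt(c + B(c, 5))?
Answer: sqrt(32 - sqrt(2) + 8*sqrt(3))/2 ≈ 3.3332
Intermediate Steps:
B(G, D) = -5 (B(G, D) = -5*1 = -5)
v(c) = 8 - sqrt(-5 + c)/4 (v(c) = 8 - sqrt(c - 5)/4 = 8 - sqrt(-5 + c)/4)
V(h) = 2*sqrt(21 + h) (V(h) = 2*sqrt(h + 21) = 2*sqrt(21 + h))
sqrt(v(7) + V((1 + 5)*(-3))) = sqrt((8 - sqrt(-5 + 7)/4) + 2*sqrt(21 + (1 + 5)*(-3))) = sqrt((8 - sqrt(2)/4) + 2*sqrt(21 + 6*(-3))) = sqrt((8 - sqrt(2)/4) + 2*sqrt(21 - 18)) = sqrt((8 - sqrt(2)/4) + 2*sqrt(3)) = sqrt(8 + 2*sqrt(3) - sqrt(2)/4)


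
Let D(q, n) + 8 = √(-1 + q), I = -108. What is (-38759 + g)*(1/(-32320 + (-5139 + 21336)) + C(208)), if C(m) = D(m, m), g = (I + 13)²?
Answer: 3835239990/16123 - 89202*√23 ≈ -1.8992e+5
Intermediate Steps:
g = 9025 (g = (-108 + 13)² = (-95)² = 9025)
D(q, n) = -8 + √(-1 + q)
C(m) = -8 + √(-1 + m)
(-38759 + g)*(1/(-32320 + (-5139 + 21336)) + C(208)) = (-38759 + 9025)*(1/(-32320 + (-5139 + 21336)) + (-8 + √(-1 + 208))) = -29734*(1/(-32320 + 16197) + (-8 + √207)) = -29734*(1/(-16123) + (-8 + 3*√23)) = -29734*(-1/16123 + (-8 + 3*√23)) = -29734*(-128985/16123 + 3*√23) = 3835239990/16123 - 89202*√23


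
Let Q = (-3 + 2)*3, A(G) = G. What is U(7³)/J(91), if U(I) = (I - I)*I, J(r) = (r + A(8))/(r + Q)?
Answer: 0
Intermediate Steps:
Q = -3 (Q = -1*3 = -3)
J(r) = (8 + r)/(-3 + r) (J(r) = (r + 8)/(r - 3) = (8 + r)/(-3 + r))
U(I) = 0 (U(I) = 0*I = 0)
U(7³)/J(91) = 0/(((8 + 91)/(-3 + 91))) = 0/((99/88)) = 0/(((1/88)*99)) = 0/(9/8) = 0*(8/9) = 0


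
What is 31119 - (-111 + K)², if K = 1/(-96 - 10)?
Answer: 211190795/11236 ≈ 18796.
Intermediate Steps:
K = -1/106 (K = 1/(-106) = -1/106 ≈ -0.0094340)
31119 - (-111 + K)² = 31119 - (-111 - 1/106)² = 31119 - (-11767/106)² = 31119 - 1*138462289/11236 = 31119 - 138462289/11236 = 211190795/11236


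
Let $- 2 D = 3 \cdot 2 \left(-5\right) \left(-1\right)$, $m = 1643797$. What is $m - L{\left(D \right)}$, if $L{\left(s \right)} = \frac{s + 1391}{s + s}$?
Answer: $\frac{24657643}{15} \approx 1.6438 \cdot 10^{6}$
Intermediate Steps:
$D = -15$ ($D = - \frac{3 \cdot 2 \left(-5\right) \left(-1\right)}{2} = - \frac{6 \left(-5\right) \left(-1\right)}{2} = - \frac{\left(-30\right) \left(-1\right)}{2} = \left(- \frac{1}{2}\right) 30 = -15$)
$L{\left(s \right)} = \frac{1391 + s}{2 s}$
$m - L{\left(D \right)} = 1643797 - \frac{1391 - 15}{2 \left(-15\right)} = 1643797 - \frac{1}{2} \left(- \frac{1}{15}\right) 1376 = 1643797 - - \frac{688}{15} = 1643797 + \frac{688}{15} = \frac{24657643}{15}$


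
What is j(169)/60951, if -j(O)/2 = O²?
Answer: -57122/60951 ≈ -0.93718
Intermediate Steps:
j(O) = -2*O²
j(169)/60951 = -2*169²/60951 = -2*28561*(1/60951) = -57122*1/60951 = -57122/60951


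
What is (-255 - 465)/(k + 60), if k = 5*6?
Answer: -8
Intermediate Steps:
k = 30
(-255 - 465)/(k + 60) = (-255 - 465)/(30 + 60) = -720/90 = -720*1/90 = -8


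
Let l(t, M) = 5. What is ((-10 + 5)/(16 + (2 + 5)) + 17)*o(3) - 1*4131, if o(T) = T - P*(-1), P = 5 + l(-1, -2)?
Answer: -89995/23 ≈ -3912.8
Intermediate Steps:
P = 10 (P = 5 + 5 = 10)
o(T) = 10 + T (o(T) = T - 10*(-1) = T - 1*(-10) = T + 10 = 10 + T)
((-10 + 5)/(16 + (2 + 5)) + 17)*o(3) - 1*4131 = ((-10 + 5)/(16 + (2 + 5)) + 17)*(10 + 3) - 1*4131 = (-5/(16 + 7) + 17)*13 - 4131 = (-5/23 + 17)*13 - 4131 = (386/23)*13 - 4131 = 5018/23 - 4131 = -89995/23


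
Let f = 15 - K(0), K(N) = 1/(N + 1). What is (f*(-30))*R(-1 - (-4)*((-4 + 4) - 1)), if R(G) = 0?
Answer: 0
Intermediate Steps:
K(N) = 1/(1 + N)
f = 14 (f = 15 - 1/(1 + 0) = 15 - 1/1 = 15 - 1*1 = 15 - 1 = 14)
(f*(-30))*R(-1 - (-4)*((-4 + 4) - 1)) = (14*(-30))*0 = -420*0 = 0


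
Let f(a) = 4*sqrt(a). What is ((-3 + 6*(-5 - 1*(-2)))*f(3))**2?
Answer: 21168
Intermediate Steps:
((-3 + 6*(-5 - 1*(-2)))*f(3))**2 = ((-3 + 6*(-5 - 1*(-2)))*(4*sqrt(3)))**2 = ((-3 + 6*(-5 + 2))*(4*sqrt(3)))**2 = ((-3 + 6*(-3))*(4*sqrt(3)))**2 = ((-3 - 18)*(4*sqrt(3)))**2 = (-84*sqrt(3))**2 = 21168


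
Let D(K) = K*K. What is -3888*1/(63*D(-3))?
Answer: -48/7 ≈ -6.8571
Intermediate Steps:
D(K) = K²
-3888*1/(63*D(-3)) = -3888/((3*(-3)²)*21) = -3888/((3*9)*21) = -3888/(27*21) = -3888/567 = -3888*1/567 = -48/7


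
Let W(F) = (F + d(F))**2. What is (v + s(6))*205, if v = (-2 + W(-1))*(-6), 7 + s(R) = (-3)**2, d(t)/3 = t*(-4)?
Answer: -145960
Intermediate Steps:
d(t) = -12*t (d(t) = 3*(t*(-4)) = 3*(-4*t) = -12*t)
s(R) = 2 (s(R) = -7 + (-3)**2 = -7 + 9 = 2)
W(F) = 121*F**2 (W(F) = (F - 12*F)**2 = (-11*F)**2 = 121*F**2)
v = -714 (v = (-2 + 121*(-1)**2)*(-6) = (-2 + 121*1)*(-6) = (-2 + 121)*(-6) = 119*(-6) = -714)
(v + s(6))*205 = (-714 + 2)*205 = -712*205 = -145960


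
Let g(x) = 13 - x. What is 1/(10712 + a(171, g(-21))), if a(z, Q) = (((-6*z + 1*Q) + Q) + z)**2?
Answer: 1/630081 ≈ 1.5871e-6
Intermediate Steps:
a(z, Q) = (-5*z + 2*Q)**2 (a(z, Q) = (((-6*z + Q) + Q) + z)**2 = (((Q - 6*z) + Q) + z)**2 = ((-6*z + 2*Q) + z)**2 = (-5*z + 2*Q)**2)
1/(10712 + a(171, g(-21))) = 1/(10712 + (-5*171 + 2*(13 - 1*(-21)))**2) = 1/(10712 + (-855 + 2*(13 + 21))**2) = 1/(10712 + (-855 + 2*34)**2) = 1/(10712 + (-855 + 68)**2) = 1/(10712 + (-787)**2) = 1/(10712 + 619369) = 1/630081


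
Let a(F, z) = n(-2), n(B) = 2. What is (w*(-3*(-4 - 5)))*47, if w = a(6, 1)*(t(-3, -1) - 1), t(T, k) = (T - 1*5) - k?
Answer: -20304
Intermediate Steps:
a(F, z) = 2
t(T, k) = -5 + T - k (t(T, k) = (T - 5) - k = (-5 + T) - k = -5 + T - k)
w = -16 (w = 2*((-5 - 3 - 1*(-1)) - 1) = 2*((-5 - 3 + 1) - 1) = 2*(-7 - 1) = 2*(-8) = -16)
(w*(-3*(-4 - 5)))*47 = -(-48)*(-4 - 5)*47 = -(-48)*(-9)*47 = -16*27*47 = -432*47 = -20304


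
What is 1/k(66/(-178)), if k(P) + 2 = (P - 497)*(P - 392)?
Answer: 7921/1545797144 ≈ 5.1242e-6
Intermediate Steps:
k(P) = -2 + (-497 + P)*(-392 + P) (k(P) = -2 + (P - 497)*(P - 392) = -2 + (-497 + P)*(-392 + P))
1/k(66/(-178)) = 1/(194822 + (66/(-178))**2 - 58674/(-178)) = 1/(194822 + (66*(-1/178))**2 - 58674*(-1)/178) = 1/(194822 + (-33/89)**2 - 889*(-33/89)) = 1/(194822 + 1089/7921 + 29337/89) = 1/(1545797144/7921) = 7921/1545797144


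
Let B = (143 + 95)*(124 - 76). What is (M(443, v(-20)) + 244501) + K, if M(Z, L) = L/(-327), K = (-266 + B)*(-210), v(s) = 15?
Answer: -228756016/109 ≈ -2.0987e+6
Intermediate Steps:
B = 11424 (B = 238*48 = 11424)
K = -2343180 (K = (-266 + 11424)*(-210) = 11158*(-210) = -2343180)
M(Z, L) = -L/327 (M(Z, L) = L*(-1/327) = -L/327)
(M(443, v(-20)) + 244501) + K = (-1/327*15 + 244501) - 2343180 = (-5/109 + 244501) - 2343180 = 26650604/109 - 2343180 = -228756016/109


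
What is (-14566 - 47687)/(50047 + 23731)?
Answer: -62253/73778 ≈ -0.84379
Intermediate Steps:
(-14566 - 47687)/(50047 + 23731) = -62253/73778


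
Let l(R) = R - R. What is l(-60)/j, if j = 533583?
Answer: 0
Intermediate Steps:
l(R) = 0
l(-60)/j = 0/533583 = 0*(1/533583) = 0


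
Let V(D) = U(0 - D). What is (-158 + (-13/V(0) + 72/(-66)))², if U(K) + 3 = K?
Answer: 26081449/1089 ≈ 23950.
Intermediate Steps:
U(K) = -3 + K
V(D) = -3 - D (V(D) = -3 + (0 - D) = -3 - D)
(-158 + (-13/V(0) + 72/(-66)))² = (-158 + (-13/(-3 - 1*0) + 72/(-66)))² = (-158 + (-13/(-3 + 0) + 72*(-1/66)))² = (-158 + (-13/(-3) - 12/11))² = (-158 + (-13*(-⅓) - 12/11))² = (-158 + (13/3 - 12/11))² = (-158 + 107/33)² = (-5107/33)² = 26081449/1089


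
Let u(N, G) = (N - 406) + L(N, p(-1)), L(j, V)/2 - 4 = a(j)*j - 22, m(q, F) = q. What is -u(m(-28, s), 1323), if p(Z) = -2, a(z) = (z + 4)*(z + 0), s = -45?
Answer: 38102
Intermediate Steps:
a(z) = z*(4 + z) (a(z) = (4 + z)*z = z*(4 + z))
L(j, V) = -36 + 2*j²*(4 + j) (L(j, V) = 8 + 2*((j*(4 + j))*j - 22) = 8 + 2*(j²*(4 + j) - 22) = 8 + 2*(-22 + j²*(4 + j)) = 8 + (-44 + 2*j²*(4 + j)) = -36 + 2*j²*(4 + j))
u(N, G) = -442 + N + 2*N²*(4 + N) (u(N, G) = (N - 406) + (-36 + 2*N²*(4 + N)) = (-406 + N) + (-36 + 2*N²*(4 + N)) = -442 + N + 2*N²*(4 + N))
-u(m(-28, s), 1323) = -(-442 - 28 + 2*(-28)²*(4 - 28)) = -(-442 - 28 + 2*784*(-24)) = -(-442 - 28 - 37632) = -1*(-38102) = 38102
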